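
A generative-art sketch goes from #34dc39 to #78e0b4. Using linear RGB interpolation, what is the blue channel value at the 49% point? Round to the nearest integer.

B₁ = 57 (from #34dc39), B₂ = 180 (from #78e0b4).
B = 57 + 0.49 × (180 − 57) = 117.27 → 117

117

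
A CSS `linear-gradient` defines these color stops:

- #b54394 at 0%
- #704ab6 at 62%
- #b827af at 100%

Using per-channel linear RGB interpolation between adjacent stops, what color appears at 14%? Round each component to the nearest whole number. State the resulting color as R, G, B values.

14% lies between the 0% and 62% stops, so the local fraction is t = (14 − 0)/(62 − 0) = 14/62 ≈ 0.2258.
#b54394 → (181, 67, 148); #704ab6 → (112, 74, 182).
R = 181 + 0.2258 × (112 − 181) = 165.42 → 165
G = 67 + 0.2258 × (74 − 67) = 68.581 → 69
B = 148 + 0.2258 × (182 − 148) = 155.677 → 156

(165, 69, 156)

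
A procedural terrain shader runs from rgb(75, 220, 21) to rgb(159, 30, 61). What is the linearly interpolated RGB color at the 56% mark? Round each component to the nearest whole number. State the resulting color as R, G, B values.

56% corresponds to t = 0.56.
R = 75 + 0.56 × (159 − 75) = 75 + 0.56 × 84 = 122.04 → 122
G = 220 + 0.56 × (30 − 220) = 220 + 0.56 × -190 = 113.6 → 114
B = 21 + 0.56 × (61 − 21) = 21 + 0.56 × 40 = 43.4 → 43

(122, 114, 43)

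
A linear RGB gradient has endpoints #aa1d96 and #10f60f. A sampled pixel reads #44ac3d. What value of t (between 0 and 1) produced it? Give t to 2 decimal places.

Invert the lerp on the G channel (largest span, 217): t = (172 − 29) / (246 − 29) = 143/217 = 0.65899.
Check on R: (68 − 170)/(16 − 170) = 0.6623 ✓

0.66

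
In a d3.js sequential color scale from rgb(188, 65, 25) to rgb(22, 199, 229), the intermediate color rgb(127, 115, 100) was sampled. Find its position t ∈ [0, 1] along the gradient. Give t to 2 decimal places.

0.37

Invert the lerp on the B channel (largest span, 204): t = (100 − 25) / (229 − 25) = 75/204 = 0.36765.
Check on R: (127 − 188)/(22 − 188) = 0.3675 ✓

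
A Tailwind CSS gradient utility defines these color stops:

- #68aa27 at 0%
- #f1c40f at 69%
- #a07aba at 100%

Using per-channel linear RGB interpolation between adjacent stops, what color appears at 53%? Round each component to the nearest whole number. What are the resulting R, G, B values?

(209, 190, 21)

53% lies between the 0% and 69% stops, so the local fraction is t = (53 − 0)/(69 − 0) = 53/69 ≈ 0.7681.
#68aa27 → (104, 170, 39); #f1c40f → (241, 196, 15).
R = 104 + 0.7681 × (241 − 104) = 209.23 → 209
G = 170 + 0.7681 × (196 − 170) = 189.971 → 190
B = 39 + 0.7681 × (15 − 39) = 20.566 → 21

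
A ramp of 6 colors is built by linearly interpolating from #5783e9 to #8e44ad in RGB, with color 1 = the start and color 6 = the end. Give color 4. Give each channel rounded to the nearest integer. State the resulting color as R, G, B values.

With 6 swatches and endpoints inclusive, swatch 4 sits at t = (4 − 1)/(6 − 1) = 3/5 ≈ 0.6.
#5783e9 → (87, 131, 233); #8e44ad → (142, 68, 173).
R = 87 + 0.6 × (142 − 87) = 120 → 120
G = 131 + 0.6 × (68 − 131) = 93.2 → 93
B = 233 + 0.6 × (173 − 233) = 197 → 197

(120, 93, 197)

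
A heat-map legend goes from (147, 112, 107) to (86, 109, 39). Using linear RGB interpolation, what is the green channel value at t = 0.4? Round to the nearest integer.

111

G = 112 + 0.4 × (109 − 112) = 110.8 → 111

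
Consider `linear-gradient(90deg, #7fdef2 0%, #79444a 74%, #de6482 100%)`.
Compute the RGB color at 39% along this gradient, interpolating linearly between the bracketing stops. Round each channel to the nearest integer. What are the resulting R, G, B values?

39% lies between the 0% and 74% stops, so the local fraction is t = (39 − 0)/(74 − 0) = 39/74 ≈ 0.527.
#7fdef2 → (127, 222, 242); #79444a → (121, 68, 74).
R = 127 + 0.527 × (121 − 127) = 123.838 → 124
G = 222 + 0.527 × (68 − 222) = 140.842 → 141
B = 242 + 0.527 × (74 − 242) = 153.464 → 153

(124, 141, 153)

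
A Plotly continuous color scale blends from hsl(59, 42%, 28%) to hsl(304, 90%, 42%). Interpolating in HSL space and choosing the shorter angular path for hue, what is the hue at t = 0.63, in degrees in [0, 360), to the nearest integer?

347

Hue: 304 − 59 = 245°, but |245| > 180 so the shorter arc goes the other way: Δh = 245 − 360 = -115°.
H = 59 + 0.63 × (-115) = -13.45 → -13 → -13 mod 360 = 347°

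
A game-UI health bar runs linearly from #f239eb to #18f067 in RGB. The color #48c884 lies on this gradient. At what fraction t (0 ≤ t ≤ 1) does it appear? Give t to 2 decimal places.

Invert the lerp on the R channel (largest span, 218): t = (72 − 242) / (24 − 242) = -170/-218 = 0.77982.
Check on G: (200 − 57)/(240 − 57) = 0.7814 ✓

0.78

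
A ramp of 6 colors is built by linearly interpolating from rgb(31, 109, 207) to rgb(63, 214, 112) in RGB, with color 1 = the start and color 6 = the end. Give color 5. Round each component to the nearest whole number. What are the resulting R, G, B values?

With 6 swatches and endpoints inclusive, swatch 5 sits at t = (5 − 1)/(6 − 1) = 4/5 ≈ 0.8.
R = 31 + 0.8 × (63 − 31) = 56.6 → 57
G = 109 + 0.8 × (214 − 109) = 193 → 193
B = 207 + 0.8 × (112 − 207) = 131 → 131

(57, 193, 131)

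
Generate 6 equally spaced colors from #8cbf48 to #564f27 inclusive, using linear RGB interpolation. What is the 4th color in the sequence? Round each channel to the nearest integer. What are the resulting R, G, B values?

With 6 swatches and endpoints inclusive, swatch 4 sits at t = (4 − 1)/(6 − 1) = 3/5 ≈ 0.6.
#8cbf48 → (140, 191, 72); #564f27 → (86, 79, 39).
R = 140 + 0.6 × (86 − 140) = 107.6 → 108
G = 191 + 0.6 × (79 − 191) = 123.8 → 124
B = 72 + 0.6 × (39 − 72) = 52.2 → 52

(108, 124, 52)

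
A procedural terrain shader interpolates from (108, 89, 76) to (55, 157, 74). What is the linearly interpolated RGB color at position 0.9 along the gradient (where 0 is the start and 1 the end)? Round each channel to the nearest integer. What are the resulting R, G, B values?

(60, 150, 74)

R = 108 + 0.9 × (55 − 108) = 108 + 0.9 × -53 = 60.3 → 60
G = 89 + 0.9 × (157 − 89) = 89 + 0.9 × 68 = 150.2 → 150
B = 76 + 0.9 × (74 − 76) = 76 + 0.9 × -2 = 74.2 → 74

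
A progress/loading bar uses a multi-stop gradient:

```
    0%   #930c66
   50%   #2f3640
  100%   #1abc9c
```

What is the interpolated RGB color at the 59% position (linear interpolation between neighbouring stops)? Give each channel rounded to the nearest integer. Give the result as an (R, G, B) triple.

(43, 78, 81)

59% lies between the 50% and 100% stops, so the local fraction is t = (59 − 50)/(100 − 50) = 9/50 ≈ 0.18.
#2f3640 → (47, 54, 64); #1abc9c → (26, 188, 156).
R = 47 + 0.18 × (26 − 47) = 43.22 → 43
G = 54 + 0.18 × (188 − 54) = 78.12 → 78
B = 64 + 0.18 × (156 − 64) = 80.56 → 81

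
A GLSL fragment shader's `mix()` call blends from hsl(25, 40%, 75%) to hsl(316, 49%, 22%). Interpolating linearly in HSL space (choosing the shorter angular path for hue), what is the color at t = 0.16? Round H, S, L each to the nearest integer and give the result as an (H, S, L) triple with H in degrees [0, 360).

(14, 41, 67)

Hue: 316 − 25 = 291°, but |291| > 180 so the shorter arc goes the other way: Δh = 291 − 360 = -69°.
H = 25 + 0.16 × (-69) = 13.96 → 14°
S = 40 + 0.16 × (49 − 40) = 41.44 → 41%
L = 75 + 0.16 × (22 − 75) = 66.52 → 67%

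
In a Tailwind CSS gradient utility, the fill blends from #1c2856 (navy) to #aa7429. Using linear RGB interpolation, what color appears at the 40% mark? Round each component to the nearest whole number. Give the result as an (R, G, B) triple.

(85, 70, 68)

#1c2856 → (28, 40, 86); #aa7429 → (170, 116, 41).
40% corresponds to t = 0.4.
R = 28 + 0.4 × (170 − 28) = 28 + 0.4 × 142 = 84.8 → 85
G = 40 + 0.4 × (116 − 40) = 40 + 0.4 × 76 = 70.4 → 70
B = 86 + 0.4 × (41 − 86) = 86 + 0.4 × -45 = 68 → 68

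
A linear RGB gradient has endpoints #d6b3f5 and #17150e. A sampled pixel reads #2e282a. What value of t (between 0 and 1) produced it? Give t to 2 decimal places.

Invert the lerp on the B channel (largest span, 231): t = (42 − 245) / (14 − 245) = -203/-231 = 0.87879.
Check on R: (46 − 214)/(23 − 214) = 0.8796 ✓

0.88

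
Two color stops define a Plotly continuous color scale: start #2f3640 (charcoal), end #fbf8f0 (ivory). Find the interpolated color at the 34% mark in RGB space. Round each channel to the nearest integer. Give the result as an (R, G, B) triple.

(116, 120, 124)

#2f3640 → (47, 54, 64); #fbf8f0 → (251, 248, 240).
34% corresponds to t = 0.34.
R = 47 + 0.34 × (251 − 47) = 47 + 0.34 × 204 = 116.36 → 116
G = 54 + 0.34 × (248 − 54) = 54 + 0.34 × 194 = 119.96 → 120
B = 64 + 0.34 × (240 − 64) = 64 + 0.34 × 176 = 123.84 → 124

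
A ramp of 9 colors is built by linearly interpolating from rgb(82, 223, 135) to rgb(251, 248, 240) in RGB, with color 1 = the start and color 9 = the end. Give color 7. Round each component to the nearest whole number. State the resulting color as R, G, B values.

(209, 242, 214)

With 9 swatches and endpoints inclusive, swatch 7 sits at t = (7 − 1)/(9 − 1) = 6/8 ≈ 0.75.
R = 82 + 0.75 × (251 − 82) = 208.75 → 209
G = 223 + 0.75 × (248 − 223) = 241.75 → 242
B = 135 + 0.75 × (240 − 135) = 213.75 → 214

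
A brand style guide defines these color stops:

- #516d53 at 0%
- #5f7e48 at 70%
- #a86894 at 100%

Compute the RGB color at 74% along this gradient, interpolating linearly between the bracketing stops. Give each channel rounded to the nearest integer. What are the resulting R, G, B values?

74% lies between the 70% and 100% stops, so the local fraction is t = (74 − 70)/(100 − 70) = 4/30 ≈ 0.1333.
#5f7e48 → (95, 126, 72); #a86894 → (168, 104, 148).
R = 95 + 0.1333 × (168 − 95) = 104.731 → 105
G = 126 + 0.1333 × (104 − 126) = 123.067 → 123
B = 72 + 0.1333 × (148 − 72) = 82.131 → 82

(105, 123, 82)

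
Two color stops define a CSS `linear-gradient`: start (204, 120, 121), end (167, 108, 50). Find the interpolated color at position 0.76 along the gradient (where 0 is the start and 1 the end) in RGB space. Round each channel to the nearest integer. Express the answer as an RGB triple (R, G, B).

(176, 111, 67)

R = 204 + 0.76 × (167 − 204) = 204 + 0.76 × -37 = 175.88 → 176
G = 120 + 0.76 × (108 − 120) = 120 + 0.76 × -12 = 110.88 → 111
B = 121 + 0.76 × (50 − 121) = 121 + 0.76 × -71 = 67.04 → 67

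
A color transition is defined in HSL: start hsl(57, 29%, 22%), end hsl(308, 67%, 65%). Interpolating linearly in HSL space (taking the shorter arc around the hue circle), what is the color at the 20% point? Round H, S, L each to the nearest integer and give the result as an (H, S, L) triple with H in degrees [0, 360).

(35, 37, 31)

Hue: 308 − 57 = 251°, but |251| > 180 so the shorter arc goes the other way: Δh = 251 − 360 = -109°.
H = 57 + 0.2 × (-109) = 35.2 → 35°
S = 29 + 0.2 × (67 − 29) = 36.6 → 37%
L = 22 + 0.2 × (65 − 22) = 30.6 → 31%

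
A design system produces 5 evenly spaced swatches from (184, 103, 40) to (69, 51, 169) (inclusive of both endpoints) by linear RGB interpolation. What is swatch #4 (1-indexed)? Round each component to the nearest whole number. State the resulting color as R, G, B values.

With 5 swatches and endpoints inclusive, swatch 4 sits at t = (4 − 1)/(5 − 1) = 3/4 ≈ 0.75.
R = 184 + 0.75 × (69 − 184) = 97.75 → 98
G = 103 + 0.75 × (51 − 103) = 64 → 64
B = 40 + 0.75 × (169 − 40) = 136.75 → 137

(98, 64, 137)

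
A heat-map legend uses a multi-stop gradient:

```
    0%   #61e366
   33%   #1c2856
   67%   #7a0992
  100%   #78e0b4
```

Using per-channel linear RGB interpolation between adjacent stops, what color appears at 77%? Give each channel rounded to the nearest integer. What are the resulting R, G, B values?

(121, 74, 156)

77% lies between the 67% and 100% stops, so the local fraction is t = (77 − 67)/(100 − 67) = 10/33 ≈ 0.303.
#7a0992 → (122, 9, 146); #78e0b4 → (120, 224, 180).
R = 122 + 0.303 × (120 − 122) = 121.394 → 121
G = 9 + 0.303 × (224 − 9) = 74.145 → 74
B = 146 + 0.303 × (180 − 146) = 156.302 → 156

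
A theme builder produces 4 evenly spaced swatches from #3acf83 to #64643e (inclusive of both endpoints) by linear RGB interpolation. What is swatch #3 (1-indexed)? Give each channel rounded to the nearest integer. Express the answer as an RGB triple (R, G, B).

With 4 swatches and endpoints inclusive, swatch 3 sits at t = (3 − 1)/(4 − 1) = 2/3 ≈ 0.6667.
#3acf83 → (58, 207, 131); #64643e → (100, 100, 62).
R = 58 + 0.6667 × (100 − 58) = 86.001 → 86
G = 207 + 0.6667 × (100 − 207) = 135.663 → 136
B = 131 + 0.6667 × (62 − 131) = 84.998 → 85

(86, 136, 85)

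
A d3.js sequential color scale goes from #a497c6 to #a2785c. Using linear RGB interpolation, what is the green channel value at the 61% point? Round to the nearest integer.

132

G₁ = 151 (from #a497c6), G₂ = 120 (from #a2785c).
G = 151 + 0.61 × (120 − 151) = 132.09 → 132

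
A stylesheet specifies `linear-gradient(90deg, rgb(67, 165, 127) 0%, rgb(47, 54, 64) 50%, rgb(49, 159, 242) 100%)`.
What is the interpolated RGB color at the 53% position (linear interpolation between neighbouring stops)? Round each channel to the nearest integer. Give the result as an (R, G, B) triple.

53% lies between the 50% and 100% stops, so the local fraction is t = (53 − 50)/(100 − 50) = 3/50 ≈ 0.06.
R = 47 + 0.06 × (49 − 47) = 47.12 → 47
G = 54 + 0.06 × (159 − 54) = 60.3 → 60
B = 64 + 0.06 × (242 − 64) = 74.68 → 75

(47, 60, 75)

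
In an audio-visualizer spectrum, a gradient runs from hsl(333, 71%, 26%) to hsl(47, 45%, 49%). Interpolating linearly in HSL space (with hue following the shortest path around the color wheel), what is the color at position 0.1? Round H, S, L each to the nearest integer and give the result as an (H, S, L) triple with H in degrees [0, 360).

(340, 68, 28)

Hue: 47 − 333 = -286°, but |-286| > 180 so the shorter arc goes the other way: Δh = -286 + 360 = 74°.
H = 333 + 0.1 × (74) = 340.4 → 340°
S = 71 + 0.1 × (45 − 71) = 68.4 → 68%
L = 26 + 0.1 × (49 − 26) = 28.3 → 28%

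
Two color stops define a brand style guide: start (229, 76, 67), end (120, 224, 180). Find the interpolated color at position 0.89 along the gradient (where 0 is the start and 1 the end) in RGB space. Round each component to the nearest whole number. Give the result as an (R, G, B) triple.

(132, 208, 168)

R = 229 + 0.89 × (120 − 229) = 229 + 0.89 × -109 = 131.99 → 132
G = 76 + 0.89 × (224 − 76) = 76 + 0.89 × 148 = 207.72 → 208
B = 67 + 0.89 × (180 − 67) = 67 + 0.89 × 113 = 167.57 → 168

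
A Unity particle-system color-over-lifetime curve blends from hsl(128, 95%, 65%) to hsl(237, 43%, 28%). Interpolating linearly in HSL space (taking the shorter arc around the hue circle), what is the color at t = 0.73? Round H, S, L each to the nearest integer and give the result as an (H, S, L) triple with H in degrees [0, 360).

(208, 57, 38)

Hue arc: Δh = 237 − 128 = 109° (|Δh| ≤ 180, already the shorter path).
H = 128 + 0.73 × (109) = 207.57 → 208°
S = 95 + 0.73 × (43 − 95) = 57.04 → 57%
L = 65 + 0.73 × (28 − 65) = 37.99 → 38%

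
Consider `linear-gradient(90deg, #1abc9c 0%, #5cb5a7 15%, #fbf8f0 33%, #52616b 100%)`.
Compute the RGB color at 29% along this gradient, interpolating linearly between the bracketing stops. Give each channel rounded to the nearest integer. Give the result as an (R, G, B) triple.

(216, 233, 224)

29% lies between the 15% and 33% stops, so the local fraction is t = (29 − 15)/(33 − 15) = 14/18 ≈ 0.7778.
#5cb5a7 → (92, 181, 167); #fbf8f0 → (251, 248, 240).
R = 92 + 0.7778 × (251 − 92) = 215.67 → 216
G = 181 + 0.7778 × (248 − 181) = 233.113 → 233
B = 167 + 0.7778 × (240 − 167) = 223.779 → 224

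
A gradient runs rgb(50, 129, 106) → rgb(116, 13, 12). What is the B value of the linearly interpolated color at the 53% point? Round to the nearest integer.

56

B = 106 + 0.53 × (12 − 106) = 56.18 → 56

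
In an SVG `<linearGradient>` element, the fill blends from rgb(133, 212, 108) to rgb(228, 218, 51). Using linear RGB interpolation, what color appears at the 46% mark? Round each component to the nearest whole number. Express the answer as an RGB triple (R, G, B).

(177, 215, 82)

46% corresponds to t = 0.46.
R = 133 + 0.46 × (228 − 133) = 133 + 0.46 × 95 = 176.7 → 177
G = 212 + 0.46 × (218 − 212) = 212 + 0.46 × 6 = 214.76 → 215
B = 108 + 0.46 × (51 − 108) = 108 + 0.46 × -57 = 81.78 → 82
So the blended color is (177, 215, 82), about #b1d752.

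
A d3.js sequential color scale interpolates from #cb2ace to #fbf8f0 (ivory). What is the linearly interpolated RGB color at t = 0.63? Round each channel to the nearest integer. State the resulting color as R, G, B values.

(233, 172, 227)

#cb2ace → (203, 42, 206); #fbf8f0 → (251, 248, 240).
R = 203 + 0.63 × (251 − 203) = 203 + 0.63 × 48 = 233.24 → 233
G = 42 + 0.63 × (248 − 42) = 42 + 0.63 × 206 = 171.78 → 172
B = 206 + 0.63 × (240 − 206) = 206 + 0.63 × 34 = 227.42 → 227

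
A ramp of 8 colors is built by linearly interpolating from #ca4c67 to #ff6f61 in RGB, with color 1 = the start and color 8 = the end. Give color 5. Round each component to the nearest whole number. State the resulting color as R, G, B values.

With 8 swatches and endpoints inclusive, swatch 5 sits at t = (5 − 1)/(8 − 1) = 4/7 ≈ 0.5714.
#ca4c67 → (202, 76, 103); #ff6f61 → (255, 111, 97).
R = 202 + 0.5714 × (255 − 202) = 232.284 → 232
G = 76 + 0.5714 × (111 − 76) = 95.999 → 96
B = 103 + 0.5714 × (97 − 103) = 99.572 → 100

(232, 96, 100)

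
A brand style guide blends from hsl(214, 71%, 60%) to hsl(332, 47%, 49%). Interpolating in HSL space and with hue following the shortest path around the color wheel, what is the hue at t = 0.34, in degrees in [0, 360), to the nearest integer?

254

Hue arc: Δh = 332 − 214 = 118° (|Δh| ≤ 180, already the shorter path).
H = 214 + 0.34 × (118) = 254.12 → 254°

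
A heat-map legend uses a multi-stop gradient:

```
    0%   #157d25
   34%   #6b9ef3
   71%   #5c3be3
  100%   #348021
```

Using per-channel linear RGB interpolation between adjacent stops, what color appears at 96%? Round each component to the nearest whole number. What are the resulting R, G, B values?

(58, 118, 60)

96% lies between the 71% and 100% stops, so the local fraction is t = (96 − 71)/(100 − 71) = 25/29 ≈ 0.8621.
#5c3be3 → (92, 59, 227); #348021 → (52, 128, 33).
R = 92 + 0.8621 × (52 − 92) = 57.516 → 58
G = 59 + 0.8621 × (128 − 59) = 118.485 → 118
B = 227 + 0.8621 × (33 − 227) = 59.753 → 60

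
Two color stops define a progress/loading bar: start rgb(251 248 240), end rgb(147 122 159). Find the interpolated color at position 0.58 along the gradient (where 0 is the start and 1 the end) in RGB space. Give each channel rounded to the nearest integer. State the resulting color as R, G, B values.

R = 251 + 0.58 × (147 − 251) = 251 + 0.58 × -104 = 190.68 → 191
G = 248 + 0.58 × (122 − 248) = 248 + 0.58 × -126 = 174.92 → 175
B = 240 + 0.58 × (159 − 240) = 240 + 0.58 × -81 = 193.02 → 193

(191, 175, 193)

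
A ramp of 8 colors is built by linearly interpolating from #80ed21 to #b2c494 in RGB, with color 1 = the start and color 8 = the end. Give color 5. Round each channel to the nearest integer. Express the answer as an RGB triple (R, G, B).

(157, 214, 99)

With 8 swatches and endpoints inclusive, swatch 5 sits at t = (5 − 1)/(8 − 1) = 4/7 ≈ 0.5714.
#80ed21 → (128, 237, 33); #b2c494 → (178, 196, 148).
R = 128 + 0.5714 × (178 − 128) = 156.57 → 157
G = 237 + 0.5714 × (196 − 237) = 213.573 → 214
B = 33 + 0.5714 × (148 − 33) = 98.711 → 99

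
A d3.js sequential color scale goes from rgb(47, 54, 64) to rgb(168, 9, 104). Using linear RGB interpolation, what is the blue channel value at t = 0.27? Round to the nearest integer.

B = 64 + 0.27 × (104 − 64) = 74.8 → 75

75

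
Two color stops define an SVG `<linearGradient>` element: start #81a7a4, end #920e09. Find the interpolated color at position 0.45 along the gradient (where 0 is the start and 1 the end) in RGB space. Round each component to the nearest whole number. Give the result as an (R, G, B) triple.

(137, 98, 94)

#81a7a4 → (129, 167, 164); #920e09 → (146, 14, 9).
R = 129 + 0.45 × (146 − 129) = 129 + 0.45 × 17 = 136.65 → 137
G = 167 + 0.45 × (14 − 167) = 167 + 0.45 × -153 = 98.15 → 98
B = 164 + 0.45 × (9 − 164) = 164 + 0.45 × -155 = 94.25 → 94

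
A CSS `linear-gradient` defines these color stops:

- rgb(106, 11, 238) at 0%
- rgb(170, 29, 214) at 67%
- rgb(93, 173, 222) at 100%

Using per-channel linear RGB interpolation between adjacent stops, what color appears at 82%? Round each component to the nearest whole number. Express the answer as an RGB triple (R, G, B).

(135, 94, 218)

82% lies between the 67% and 100% stops, so the local fraction is t = (82 − 67)/(100 − 67) = 15/33 ≈ 0.4545.
R = 170 + 0.4545 × (93 − 170) = 135.004 → 135
G = 29 + 0.4545 × (173 − 29) = 94.448 → 94
B = 214 + 0.4545 × (222 − 214) = 217.636 → 218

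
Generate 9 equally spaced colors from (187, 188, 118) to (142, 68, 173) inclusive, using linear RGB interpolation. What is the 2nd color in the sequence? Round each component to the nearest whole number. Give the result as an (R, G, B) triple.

With 9 swatches and endpoints inclusive, swatch 2 sits at t = (2 − 1)/(9 − 1) = 1/8 ≈ 0.125.
R = 187 + 0.125 × (142 − 187) = 181.375 → 181
G = 188 + 0.125 × (68 − 188) = 173 → 173
B = 118 + 0.125 × (173 − 118) = 124.875 → 125

(181, 173, 125)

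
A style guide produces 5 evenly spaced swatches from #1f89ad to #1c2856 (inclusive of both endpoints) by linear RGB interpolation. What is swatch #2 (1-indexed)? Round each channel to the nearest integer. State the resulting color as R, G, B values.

With 5 swatches and endpoints inclusive, swatch 2 sits at t = (2 − 1)/(5 − 1) = 1/4 ≈ 0.25.
#1f89ad → (31, 137, 173); #1c2856 → (28, 40, 86).
R = 31 + 0.25 × (28 − 31) = 30.25 → 30
G = 137 + 0.25 × (40 − 137) = 112.75 → 113
B = 173 + 0.25 × (86 − 173) = 151.25 → 151

(30, 113, 151)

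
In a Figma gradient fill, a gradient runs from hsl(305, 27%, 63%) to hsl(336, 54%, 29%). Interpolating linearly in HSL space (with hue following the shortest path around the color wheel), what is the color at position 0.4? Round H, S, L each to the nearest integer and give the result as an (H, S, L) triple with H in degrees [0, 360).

Hue arc: Δh = 336 − 305 = 31° (|Δh| ≤ 180, already the shorter path).
H = 305 + 0.4 × (31) = 317.4 → 317°
S = 27 + 0.4 × (54 − 27) = 37.8 → 38%
L = 63 + 0.4 × (29 − 63) = 49.4 → 49%

(317, 38, 49)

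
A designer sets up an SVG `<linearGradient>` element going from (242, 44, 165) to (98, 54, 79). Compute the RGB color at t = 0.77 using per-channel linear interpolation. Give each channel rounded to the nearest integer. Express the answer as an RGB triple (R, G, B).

R = 242 + 0.77 × (98 − 242) = 242 + 0.77 × -144 = 131.12 → 131
G = 44 + 0.77 × (54 − 44) = 44 + 0.77 × 10 = 51.7 → 52
B = 165 + 0.77 × (79 − 165) = 165 + 0.77 × -86 = 98.78 → 99

(131, 52, 99)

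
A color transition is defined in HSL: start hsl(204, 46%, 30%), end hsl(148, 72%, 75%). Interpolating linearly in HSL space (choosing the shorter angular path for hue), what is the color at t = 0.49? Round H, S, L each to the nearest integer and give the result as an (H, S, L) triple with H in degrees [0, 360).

(177, 59, 52)

Hue arc: Δh = 148 − 204 = -56° (|Δh| ≤ 180, already the shorter path).
H = 204 + 0.49 × (-56) = 176.56 → 177°
S = 46 + 0.49 × (72 − 46) = 58.74 → 59%
L = 30 + 0.49 × (75 − 30) = 52.05 → 52%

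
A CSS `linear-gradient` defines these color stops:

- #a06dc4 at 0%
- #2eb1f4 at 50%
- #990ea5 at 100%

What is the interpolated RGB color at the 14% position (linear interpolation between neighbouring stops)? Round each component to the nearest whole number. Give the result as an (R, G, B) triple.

14% lies between the 0% and 50% stops, so the local fraction is t = (14 − 0)/(50 − 0) = 14/50 ≈ 0.28.
#a06dc4 → (160, 109, 196); #2eb1f4 → (46, 177, 244).
R = 160 + 0.28 × (46 − 160) = 128.08 → 128
G = 109 + 0.28 × (177 − 109) = 128.04 → 128
B = 196 + 0.28 × (244 − 196) = 209.44 → 209

(128, 128, 209)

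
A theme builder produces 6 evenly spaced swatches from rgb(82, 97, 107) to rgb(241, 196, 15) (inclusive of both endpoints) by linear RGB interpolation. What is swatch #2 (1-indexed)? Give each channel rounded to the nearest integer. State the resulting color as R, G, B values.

(114, 117, 89)

With 6 swatches and endpoints inclusive, swatch 2 sits at t = (2 − 1)/(6 − 1) = 1/5 ≈ 0.2.
R = 82 + 0.2 × (241 − 82) = 113.8 → 114
G = 97 + 0.2 × (196 − 97) = 116.8 → 117
B = 107 + 0.2 × (15 − 107) = 88.6 → 89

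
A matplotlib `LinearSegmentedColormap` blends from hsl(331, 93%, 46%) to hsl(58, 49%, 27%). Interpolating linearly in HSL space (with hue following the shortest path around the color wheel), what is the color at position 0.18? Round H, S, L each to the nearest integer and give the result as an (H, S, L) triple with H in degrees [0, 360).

(347, 85, 43)

Hue: 58 − 331 = -273°, but |-273| > 180 so the shorter arc goes the other way: Δh = -273 + 360 = 87°.
H = 331 + 0.18 × (87) = 346.66 → 347°
S = 93 + 0.18 × (49 − 93) = 85.08 → 85%
L = 46 + 0.18 × (27 − 46) = 42.58 → 43%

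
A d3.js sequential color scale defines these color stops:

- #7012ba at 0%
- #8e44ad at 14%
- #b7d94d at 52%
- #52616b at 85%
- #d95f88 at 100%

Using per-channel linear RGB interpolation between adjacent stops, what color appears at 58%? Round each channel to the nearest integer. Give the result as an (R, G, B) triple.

(165, 195, 82)

58% lies between the 52% and 85% stops, so the local fraction is t = (58 − 52)/(85 − 52) = 6/33 ≈ 0.1818.
#b7d94d → (183, 217, 77); #52616b → (82, 97, 107).
R = 183 + 0.1818 × (82 − 183) = 164.638 → 165
G = 217 + 0.1818 × (97 − 217) = 195.184 → 195
B = 77 + 0.1818 × (107 − 77) = 82.454 → 82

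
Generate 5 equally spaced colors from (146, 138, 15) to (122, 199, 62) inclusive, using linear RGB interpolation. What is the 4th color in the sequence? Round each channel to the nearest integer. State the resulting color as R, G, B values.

With 5 swatches and endpoints inclusive, swatch 4 sits at t = (4 − 1)/(5 − 1) = 3/4 ≈ 0.75.
R = 146 + 0.75 × (122 − 146) = 128 → 128
G = 138 + 0.75 × (199 − 138) = 183.75 → 184
B = 15 + 0.75 × (62 − 15) = 50.25 → 50

(128, 184, 50)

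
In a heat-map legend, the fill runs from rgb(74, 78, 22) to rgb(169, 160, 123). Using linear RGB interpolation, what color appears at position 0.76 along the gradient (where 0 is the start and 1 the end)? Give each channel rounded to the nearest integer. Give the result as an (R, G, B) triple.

(146, 140, 99)

R = 74 + 0.76 × (169 − 74) = 74 + 0.76 × 95 = 146.2 → 146
G = 78 + 0.76 × (160 − 78) = 78 + 0.76 × 82 = 140.32 → 140
B = 22 + 0.76 × (123 − 22) = 22 + 0.76 × 101 = 98.76 → 99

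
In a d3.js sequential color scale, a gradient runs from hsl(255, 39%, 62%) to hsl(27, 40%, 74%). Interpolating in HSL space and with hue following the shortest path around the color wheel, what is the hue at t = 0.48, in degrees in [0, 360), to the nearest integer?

318

Hue: 27 − 255 = -228°, but |-228| > 180 so the shorter arc goes the other way: Δh = -228 + 360 = 132°.
H = 255 + 0.48 × (132) = 318.36 → 318°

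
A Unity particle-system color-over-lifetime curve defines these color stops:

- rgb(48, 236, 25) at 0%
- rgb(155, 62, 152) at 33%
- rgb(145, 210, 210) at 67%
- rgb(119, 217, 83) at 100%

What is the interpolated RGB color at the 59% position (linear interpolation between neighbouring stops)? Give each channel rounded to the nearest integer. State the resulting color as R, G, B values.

(147, 175, 196)

59% lies between the 33% and 67% stops, so the local fraction is t = (59 − 33)/(67 − 33) = 26/34 ≈ 0.7647.
R = 155 + 0.7647 × (145 − 155) = 147.353 → 147
G = 62 + 0.7647 × (210 − 62) = 175.176 → 175
B = 152 + 0.7647 × (210 − 152) = 196.353 → 196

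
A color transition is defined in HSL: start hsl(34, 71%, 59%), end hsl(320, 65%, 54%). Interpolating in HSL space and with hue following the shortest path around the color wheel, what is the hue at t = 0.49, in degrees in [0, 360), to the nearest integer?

Hue: 320 − 34 = 286°, but |286| > 180 so the shorter arc goes the other way: Δh = 286 − 360 = -74°.
H = 34 + 0.49 × (-74) = -2.26 → -2 → -2 mod 360 = 358°

358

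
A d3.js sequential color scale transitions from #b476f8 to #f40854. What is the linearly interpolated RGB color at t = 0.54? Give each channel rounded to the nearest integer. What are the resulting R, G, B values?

(215, 59, 159)

#b476f8 → (180, 118, 248); #f40854 → (244, 8, 84).
R = 180 + 0.54 × (244 − 180) = 180 + 0.54 × 64 = 214.56 → 215
G = 118 + 0.54 × (8 − 118) = 118 + 0.54 × -110 = 58.6 → 59
B = 248 + 0.54 × (84 − 248) = 248 + 0.54 × -164 = 159.44 → 159
So the blended color is (215, 59, 159), about #d73b9f.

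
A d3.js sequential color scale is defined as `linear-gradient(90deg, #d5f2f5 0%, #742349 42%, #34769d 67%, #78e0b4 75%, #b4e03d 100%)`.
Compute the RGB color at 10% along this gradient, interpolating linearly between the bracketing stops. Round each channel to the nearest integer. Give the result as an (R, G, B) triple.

10% lies between the 0% and 42% stops, so the local fraction is t = (10 − 0)/(42 − 0) = 10/42 ≈ 0.2381.
#d5f2f5 → (213, 242, 245); #742349 → (116, 35, 73).
R = 213 + 0.2381 × (116 − 213) = 189.904 → 190
G = 242 + 0.2381 × (35 − 242) = 192.713 → 193
B = 245 + 0.2381 × (73 − 245) = 204.047 → 204

(190, 193, 204)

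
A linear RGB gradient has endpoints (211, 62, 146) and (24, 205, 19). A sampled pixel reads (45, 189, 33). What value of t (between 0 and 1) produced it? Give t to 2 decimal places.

0.89

Invert the lerp on the R channel (largest span, 187): t = (45 − 211) / (24 − 211) = -166/-187 = 0.8877.
Check on G: (189 − 62)/(205 − 62) = 0.8881 ✓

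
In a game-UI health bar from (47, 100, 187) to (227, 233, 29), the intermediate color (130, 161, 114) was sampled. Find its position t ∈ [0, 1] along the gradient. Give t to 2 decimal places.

Invert the lerp on the R channel (largest span, 180): t = (130 − 47) / (227 − 47) = 83/180 = 0.46111.
Check on G: (161 − 100)/(233 − 100) = 0.4586 ✓

0.46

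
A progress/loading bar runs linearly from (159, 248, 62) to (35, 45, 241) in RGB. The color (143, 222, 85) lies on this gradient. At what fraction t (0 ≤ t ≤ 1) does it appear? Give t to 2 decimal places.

Invert the lerp on the G channel (largest span, 203): t = (222 − 248) / (45 − 248) = -26/-203 = 0.12808.
Check on R: (143 − 159)/(35 − 159) = 0.129 ✓

0.13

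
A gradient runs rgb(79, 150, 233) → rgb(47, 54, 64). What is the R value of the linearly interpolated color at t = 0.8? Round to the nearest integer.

53

R = 79 + 0.8 × (47 − 79) = 53.4 → 53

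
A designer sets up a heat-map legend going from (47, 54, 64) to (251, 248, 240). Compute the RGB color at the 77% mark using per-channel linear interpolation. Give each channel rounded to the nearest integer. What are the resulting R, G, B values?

(204, 203, 200)

77% corresponds to t = 0.77.
R = 47 + 0.77 × (251 − 47) = 47 + 0.77 × 204 = 204.08 → 204
G = 54 + 0.77 × (248 − 54) = 54 + 0.77 × 194 = 203.38 → 203
B = 64 + 0.77 × (240 − 64) = 64 + 0.77 × 176 = 199.52 → 200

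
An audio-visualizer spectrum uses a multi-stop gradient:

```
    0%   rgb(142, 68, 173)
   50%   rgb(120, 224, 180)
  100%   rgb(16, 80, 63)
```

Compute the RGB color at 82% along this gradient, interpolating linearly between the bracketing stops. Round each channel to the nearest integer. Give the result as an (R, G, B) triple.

82% lies between the 50% and 100% stops, so the local fraction is t = (82 − 50)/(100 − 50) = 32/50 ≈ 0.64.
R = 120 + 0.64 × (16 − 120) = 53.44 → 53
G = 224 + 0.64 × (80 − 224) = 131.84 → 132
B = 180 + 0.64 × (63 − 180) = 105.12 → 105

(53, 132, 105)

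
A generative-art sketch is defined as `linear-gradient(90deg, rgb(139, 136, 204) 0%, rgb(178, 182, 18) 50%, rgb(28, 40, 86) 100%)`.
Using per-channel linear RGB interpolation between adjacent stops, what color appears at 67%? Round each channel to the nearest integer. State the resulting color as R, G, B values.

(127, 134, 41)

67% lies between the 50% and 100% stops, so the local fraction is t = (67 − 50)/(100 − 50) = 17/50 ≈ 0.34.
R = 178 + 0.34 × (28 − 178) = 127 → 127
G = 182 + 0.34 × (40 − 182) = 133.72 → 134
B = 18 + 0.34 × (86 − 18) = 41.12 → 41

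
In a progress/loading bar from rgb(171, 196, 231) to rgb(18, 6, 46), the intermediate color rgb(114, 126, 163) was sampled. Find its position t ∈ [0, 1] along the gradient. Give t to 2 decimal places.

Invert the lerp on the G channel (largest span, 190): t = (126 − 196) / (6 − 196) = -70/-190 = 0.36842.
Check on R: (114 − 171)/(18 − 171) = 0.3725 ✓

0.37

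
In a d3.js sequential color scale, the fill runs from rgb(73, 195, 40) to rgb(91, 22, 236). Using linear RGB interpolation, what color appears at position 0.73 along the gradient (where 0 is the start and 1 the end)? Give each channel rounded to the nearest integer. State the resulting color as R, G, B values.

(86, 69, 183)

R = 73 + 0.73 × (91 − 73) = 73 + 0.73 × 18 = 86.14 → 86
G = 195 + 0.73 × (22 − 195) = 195 + 0.73 × -173 = 68.71 → 69
B = 40 + 0.73 × (236 − 40) = 40 + 0.73 × 196 = 183.08 → 183
So the blended color is (86, 69, 183), about #5645b7.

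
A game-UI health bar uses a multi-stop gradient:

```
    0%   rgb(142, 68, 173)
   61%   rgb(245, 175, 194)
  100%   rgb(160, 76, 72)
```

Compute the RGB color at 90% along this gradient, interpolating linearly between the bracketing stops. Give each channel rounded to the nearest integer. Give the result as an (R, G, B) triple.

90% lies between the 61% and 100% stops, so the local fraction is t = (90 − 61)/(100 − 61) = 29/39 ≈ 0.7436.
R = 245 + 0.7436 × (160 − 245) = 181.794 → 182
G = 175 + 0.7436 × (76 − 175) = 101.384 → 101
B = 194 + 0.7436 × (72 − 194) = 103.281 → 103

(182, 101, 103)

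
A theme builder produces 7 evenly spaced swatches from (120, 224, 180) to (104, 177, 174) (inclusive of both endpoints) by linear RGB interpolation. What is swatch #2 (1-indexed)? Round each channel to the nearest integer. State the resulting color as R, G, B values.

With 7 swatches and endpoints inclusive, swatch 2 sits at t = (2 − 1)/(7 − 1) = 1/6 ≈ 0.1667.
R = 120 + 0.1667 × (104 − 120) = 117.333 → 117
G = 224 + 0.1667 × (177 − 224) = 216.165 → 216
B = 180 + 0.1667 × (174 − 180) = 179 → 179

(117, 216, 179)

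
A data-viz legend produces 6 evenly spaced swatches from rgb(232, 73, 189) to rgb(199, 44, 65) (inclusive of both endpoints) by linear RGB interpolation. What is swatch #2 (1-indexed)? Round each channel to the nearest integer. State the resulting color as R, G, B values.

(225, 67, 164)

With 6 swatches and endpoints inclusive, swatch 2 sits at t = (2 − 1)/(6 − 1) = 1/5 ≈ 0.2.
R = 232 + 0.2 × (199 − 232) = 225.4 → 225
G = 73 + 0.2 × (44 − 73) = 67.2 → 67
B = 189 + 0.2 × (65 − 189) = 164.2 → 164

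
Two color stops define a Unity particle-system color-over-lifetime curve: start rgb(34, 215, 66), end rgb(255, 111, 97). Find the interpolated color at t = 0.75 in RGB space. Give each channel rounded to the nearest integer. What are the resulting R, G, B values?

(200, 137, 89)

R = 34 + 0.75 × (255 − 34) = 34 + 0.75 × 221 = 199.75 → 200
G = 215 + 0.75 × (111 − 215) = 215 + 0.75 × -104 = 137 → 137
B = 66 + 0.75 × (97 − 66) = 66 + 0.75 × 31 = 89.25 → 89
So the blended color is (200, 137, 89), about #c88959.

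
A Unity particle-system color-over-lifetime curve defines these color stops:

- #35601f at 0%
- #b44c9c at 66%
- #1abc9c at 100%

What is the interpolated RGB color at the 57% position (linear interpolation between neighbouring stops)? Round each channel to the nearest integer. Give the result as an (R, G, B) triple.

57% lies between the 0% and 66% stops, so the local fraction is t = (57 − 0)/(66 − 0) = 57/66 ≈ 0.8636.
#35601f → (53, 96, 31); #b44c9c → (180, 76, 156).
R = 53 + 0.8636 × (180 − 53) = 162.677 → 163
G = 96 + 0.8636 × (76 − 96) = 78.728 → 79
B = 31 + 0.8636 × (156 − 31) = 138.95 → 139

(163, 79, 139)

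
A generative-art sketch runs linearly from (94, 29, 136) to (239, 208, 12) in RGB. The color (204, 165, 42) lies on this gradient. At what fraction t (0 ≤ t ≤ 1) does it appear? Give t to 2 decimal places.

0.76

Invert the lerp on the G channel (largest span, 179): t = (165 − 29) / (208 − 29) = 136/179 = 0.75978.
Check on R: (204 − 94)/(239 − 94) = 0.7586 ✓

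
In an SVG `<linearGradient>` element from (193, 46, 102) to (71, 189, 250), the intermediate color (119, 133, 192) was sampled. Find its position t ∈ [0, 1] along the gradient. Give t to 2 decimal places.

Invert the lerp on the B channel (largest span, 148): t = (192 − 102) / (250 − 102) = 90/148 = 0.60811.
Check on R: (119 − 193)/(71 − 193) = 0.6066 ✓

0.61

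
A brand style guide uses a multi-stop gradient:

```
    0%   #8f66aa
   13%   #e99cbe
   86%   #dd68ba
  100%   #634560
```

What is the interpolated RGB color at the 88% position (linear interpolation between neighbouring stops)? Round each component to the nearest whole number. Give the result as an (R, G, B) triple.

(204, 99, 173)

88% lies between the 86% and 100% stops, so the local fraction is t = (88 − 86)/(100 − 86) = 2/14 ≈ 0.1429.
#dd68ba → (221, 104, 186); #634560 → (99, 69, 96).
R = 221 + 0.1429 × (99 − 221) = 203.566 → 204
G = 104 + 0.1429 × (69 − 104) = 98.999 → 99
B = 186 + 0.1429 × (96 − 186) = 173.139 → 173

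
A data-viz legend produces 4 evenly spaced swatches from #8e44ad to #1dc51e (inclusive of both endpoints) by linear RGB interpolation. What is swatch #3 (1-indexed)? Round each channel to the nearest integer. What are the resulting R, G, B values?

With 4 swatches and endpoints inclusive, swatch 3 sits at t = (3 − 1)/(4 − 1) = 2/3 ≈ 0.6667.
#8e44ad → (142, 68, 173); #1dc51e → (29, 197, 30).
R = 142 + 0.6667 × (29 − 142) = 66.663 → 67
G = 68 + 0.6667 × (197 − 68) = 154.004 → 154
B = 173 + 0.6667 × (30 − 173) = 77.662 → 78

(67, 154, 78)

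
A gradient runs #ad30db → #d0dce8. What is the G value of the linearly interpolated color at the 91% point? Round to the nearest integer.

G₁ = 48 (from #ad30db), G₂ = 220 (from #d0dce8).
G = 48 + 0.91 × (220 − 48) = 204.52 → 205

205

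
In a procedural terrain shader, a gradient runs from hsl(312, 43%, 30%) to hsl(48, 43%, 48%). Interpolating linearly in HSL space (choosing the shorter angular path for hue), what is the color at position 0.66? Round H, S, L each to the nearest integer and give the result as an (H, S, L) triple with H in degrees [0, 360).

Hue: 48 − 312 = -264°, but |-264| > 180 so the shorter arc goes the other way: Δh = -264 + 360 = 96°.
H = 312 + 0.66 × (96) = 375.36 → 375 → 375 mod 360 = 15°
S = 43 + 0.66 × (43 − 43) = 43 → 43%
L = 30 + 0.66 × (48 − 30) = 41.88 → 42%

(15, 43, 42)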